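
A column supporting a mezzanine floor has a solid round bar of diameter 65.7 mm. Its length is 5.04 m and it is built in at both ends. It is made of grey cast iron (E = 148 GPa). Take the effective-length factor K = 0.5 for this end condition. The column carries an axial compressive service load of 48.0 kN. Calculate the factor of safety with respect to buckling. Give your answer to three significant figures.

n ≈ 4.38

I = πd⁴/64 = π×65.7⁴/64 = 9.146×10^5 mm⁴
I = 9.146×10^5 mm⁴ = 9.146×10^-7 m⁴
Effective length L_e = K·L = 0.5 × 5.04 = 2.520 m
P_cr = π²EI / L_e² = π² × 148×10⁹ × 9.146×10^-7 / 2.520² = 2.104×10^5 N
Factor of safety n = P_cr / P = 210.37 / 48.0 = 4.38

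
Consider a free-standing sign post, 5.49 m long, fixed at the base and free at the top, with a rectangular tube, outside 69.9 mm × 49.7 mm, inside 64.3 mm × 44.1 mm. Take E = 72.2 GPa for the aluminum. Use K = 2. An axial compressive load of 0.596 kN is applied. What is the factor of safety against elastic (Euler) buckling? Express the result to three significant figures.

n ≈ 2.53

Weak-axis I_min = (h_o·b_o³ − h_i·b_i³)/12 with b_o = 49.7, b_i = 44.10 mm (shorter outer/inner sides).
I_min = (69.9×49.7³ − 64.30×44.10³)/12 = 2.555×10^5 mm⁴
I = 2.555×10^5 mm⁴ = 2.555×10^-7 m⁴
Effective length L_e = K·L = 2 × 5.49 = 10.98 m
P_cr = π²EI / L_e² = π² × 72.2×10⁹ × 2.555×10^-7 / 10.98² = 1.510×10^3 N
Factor of safety n = P_cr / P = 1.5104 / 0.596 = 2.53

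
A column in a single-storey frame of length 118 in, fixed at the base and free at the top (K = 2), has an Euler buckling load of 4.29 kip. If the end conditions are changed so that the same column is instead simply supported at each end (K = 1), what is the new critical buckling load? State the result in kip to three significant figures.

P_cr ≈ 17.2 kip

P_cr ∝ 1/K², so P_cr,new = P_cr,old × (K_old/K_new)² = 4.29 × (2/1)²
= 4.29 × 4.000 = 17.2 kip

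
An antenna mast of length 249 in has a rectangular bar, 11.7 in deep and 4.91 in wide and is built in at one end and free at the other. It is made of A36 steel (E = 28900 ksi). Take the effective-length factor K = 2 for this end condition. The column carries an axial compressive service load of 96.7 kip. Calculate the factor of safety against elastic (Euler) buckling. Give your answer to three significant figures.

Buckling occurs about the weak axis: I_min = h·b³/12 with b = 4.91 in (the shorter side).
I_min = 11.7×4.91³/12 = 115.4 in⁴
Effective length L_e = K·L = 2 × 249 = 498.0 in
P_cr = π²EI / L_e² = π² × 28900×10³ × 115.4 / 498.0² = 1.327×10^5 lb
Factor of safety n = P_cr / P = 132.74 / 96.7 = 1.37

n ≈ 1.37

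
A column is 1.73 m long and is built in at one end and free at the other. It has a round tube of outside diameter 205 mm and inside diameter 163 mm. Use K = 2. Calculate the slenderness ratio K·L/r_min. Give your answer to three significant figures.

d_o = 205 mm, d_i = 163 mm
I = π(d_o⁴ − d_i⁴)/64 = π(205⁴ − 163.0⁴)/64 = 5.204×10^7 mm⁴
A = 1.214×10^4 mm²;  r_min = √(I/A) = √(5.204×10^7/1.214×10^4) = 65.48 mm
L_e = K·L = 2 × 1.73 m = 3.460 m = 3460.0 mm
λ = L_e / r_min = 3460.0 / 65.48 = 52.8

λ ≈ 52.8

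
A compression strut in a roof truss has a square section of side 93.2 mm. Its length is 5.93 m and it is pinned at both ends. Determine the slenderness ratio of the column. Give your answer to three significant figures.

I = a⁴/12 = 93.2⁴/12 = 6.288×10^6 mm⁴
A = 8.686×10^3 mm²;  r_min = √(I/A) = √(6.288×10^6/8.686×10^3) = 26.90 mm
L_e = K·L = 1 × 5.93 m = 5.930 m = 5930.0 mm
λ = L_e / r_min = 5930.0 / 26.90 = 220

λ ≈ 220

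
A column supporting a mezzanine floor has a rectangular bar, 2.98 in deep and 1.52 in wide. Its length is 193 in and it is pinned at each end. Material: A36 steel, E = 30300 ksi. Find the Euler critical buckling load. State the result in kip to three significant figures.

Buckling occurs about the weak axis: I_min = h·b³/12 with b = 1.52 in (the shorter side).
I_min = 2.98×1.52³/12 = 0.8721 in⁴
Effective length L_e = K·L = 1 × 193 = 193.0 in
P_cr = π²EI / L_e² = π² × 30300×10³ × 0.8721 / 193.0² = 7.002×10^3 lb

P_cr ≈ 7.00 kip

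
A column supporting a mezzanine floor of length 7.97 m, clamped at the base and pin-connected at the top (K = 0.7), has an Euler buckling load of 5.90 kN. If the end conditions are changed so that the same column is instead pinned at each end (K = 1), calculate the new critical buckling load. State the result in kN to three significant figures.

P_cr ∝ 1/K², so P_cr,new = P_cr,old × (K_old/K_new)² = 5.90 × (0.7/1)²
= 5.90 × 0.4900 = 2.89 kN

P_cr ≈ 2.89 kN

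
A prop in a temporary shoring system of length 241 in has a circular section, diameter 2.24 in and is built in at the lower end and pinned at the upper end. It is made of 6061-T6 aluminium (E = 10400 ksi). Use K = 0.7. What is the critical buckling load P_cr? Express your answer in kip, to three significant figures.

P_cr ≈ 4.46 kip

I = πd⁴/64 = π×2.24⁴/64 = 1.236 in⁴
Effective length L_e = K·L = 0.7 × 241 = 168.7 in
P_cr = π²EI / L_e² = π² × 10400×10³ × 1.236 / 168.7² = 4.457×10^3 lb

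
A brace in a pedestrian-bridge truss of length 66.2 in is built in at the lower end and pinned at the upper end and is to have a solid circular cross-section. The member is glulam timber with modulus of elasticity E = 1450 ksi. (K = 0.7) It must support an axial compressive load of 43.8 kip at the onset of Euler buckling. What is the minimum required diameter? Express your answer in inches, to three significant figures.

L_e = K·L = 0.7 × 66.2 = 46.34 in
Required I = P_cr·L_e²/(π²E) = 4.380×10^4 × 46.34² / (π² × 1.45×10^6) = 6.572 in⁴
Solid circle: I = πd⁴/64  ⇒  d = (64I/π)^(1/4) = (64×6.572/π)^(1/4) = 3.40 in

d ≈ 3.40 in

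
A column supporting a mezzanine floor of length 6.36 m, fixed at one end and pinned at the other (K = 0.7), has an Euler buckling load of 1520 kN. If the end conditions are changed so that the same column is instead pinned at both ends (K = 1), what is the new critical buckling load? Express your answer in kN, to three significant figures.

P_cr ∝ 1/K², so P_cr,new = P_cr,old × (K_old/K_new)² = 1520 × (0.7/1)²
= 1520 × 0.4900 = 745 kN

P_cr ≈ 745 kN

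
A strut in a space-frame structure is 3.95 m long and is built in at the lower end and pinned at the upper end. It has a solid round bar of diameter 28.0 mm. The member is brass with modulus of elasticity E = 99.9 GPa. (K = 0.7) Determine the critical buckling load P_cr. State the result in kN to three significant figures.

I = πd⁴/64 = π×28.0⁴/64 = 3.017×10^4 mm⁴
I = 3.017×10^4 mm⁴ = 3.017×10^-8 m⁴
Effective length L_e = K·L = 0.7 × 3.95 = 2.765 m
P_cr = π²EI / L_e² = π² × 99.9×10⁹ × 3.017×10^-8 / 2.765² = 3.891×10^3 N

P_cr ≈ 3.89 kN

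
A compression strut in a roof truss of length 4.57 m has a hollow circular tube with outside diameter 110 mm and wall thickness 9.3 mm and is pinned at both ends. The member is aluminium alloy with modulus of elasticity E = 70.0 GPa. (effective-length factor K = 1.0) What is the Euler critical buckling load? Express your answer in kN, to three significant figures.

Inner diameter d_i = 110 − 2×9.3 = 91.40 mm
I = π(d_o⁴ − d_i⁴)/64 = π(110⁴ − 91.40⁴)/64 = 3.761×10^6 mm⁴
I = 3.761×10^6 mm⁴ = 3.761×10^-6 m⁴
Effective length L_e = K·L = 1 × 4.57 = 4.570 m
P_cr = π²EI / L_e² = π² × 70.0×10⁹ × 3.761×10^-6 / 4.570² = 1.244×10^5 N

P_cr ≈ 124 kN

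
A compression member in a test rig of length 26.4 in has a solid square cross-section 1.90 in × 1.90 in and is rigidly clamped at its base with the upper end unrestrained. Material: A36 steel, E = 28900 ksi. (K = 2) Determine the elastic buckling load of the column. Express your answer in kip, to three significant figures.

I = a⁴/12 = 1.90⁴/12 = 1.086 in⁴
Effective length L_e = K·L = 2 × 26.4 = 52.80 in
P_cr = π²EI / L_e² = π² × 28900×10³ × 1.086 / 52.80² = 1.111×10^5 lb

P_cr ≈ 111 kip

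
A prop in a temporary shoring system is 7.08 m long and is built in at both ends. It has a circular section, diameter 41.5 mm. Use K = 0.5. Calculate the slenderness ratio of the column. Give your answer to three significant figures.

λ ≈ 341

For a solid circle r = d/4 = 41.5/4 = 10.38 mm
L_e = K·L = 0.5 × 7.08 m = 3.540 m = 3540.0 mm
λ = L_e / r_min = 3540.0 / 10.38 = 341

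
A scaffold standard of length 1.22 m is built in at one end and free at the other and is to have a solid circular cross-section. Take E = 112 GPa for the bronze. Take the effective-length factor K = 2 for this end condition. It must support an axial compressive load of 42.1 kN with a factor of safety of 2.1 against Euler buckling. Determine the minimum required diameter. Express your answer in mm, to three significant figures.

d ≈ 55.8 mm

Required P_cr = n·P = 2.1 × 42.1 = 88.41 kN
L_e = K·L = 2 × 1.22 = 2.440 m
Required I = P_cr·L_e²/(π²E) = 8.841×10^4 × 2.440² / (π² × 1.12×10^11) = 4.762×10^-7 m⁴
I_req = 4.762×10^5 mm⁴
Solid circle: I = πd⁴/64  ⇒  d = (64I/π)^(1/4) = (64×4.762×10^5/π)^(1/4) = 55.8 mm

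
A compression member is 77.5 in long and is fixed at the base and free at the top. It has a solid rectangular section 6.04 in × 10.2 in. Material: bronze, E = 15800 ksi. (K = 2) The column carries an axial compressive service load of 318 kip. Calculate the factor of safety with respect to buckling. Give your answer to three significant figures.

n ≈ 3.82

Buckling occurs about the weak axis: I_min = h·b³/12 with b = 6.04 in (the shorter side).
I_min = 10.2×6.04³/12 = 187.3 in⁴
Effective length L_e = K·L = 2 × 77.5 = 155.0 in
P_cr = π²EI / L_e² = π² × 15800×10³ × 187.3 / 155.0² = 1.216×10^6 lb
Factor of safety n = P_cr / P = 1215.7 / 318 = 3.82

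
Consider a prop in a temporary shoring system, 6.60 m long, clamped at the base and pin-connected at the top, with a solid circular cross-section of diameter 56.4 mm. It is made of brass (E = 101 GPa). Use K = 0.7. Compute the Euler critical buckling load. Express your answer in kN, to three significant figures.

I = πd⁴/64 = π×56.4⁴/64 = 4.967×10^5 mm⁴
I = 4.967×10^5 mm⁴ = 4.967×10^-7 m⁴
Effective length L_e = K·L = 0.7 × 6.60 = 4.620 m
P_cr = π²EI / L_e² = π² × 101×10⁹ × 4.967×10^-7 / 4.620² = 2.320×10^4 N

P_cr ≈ 23.2 kN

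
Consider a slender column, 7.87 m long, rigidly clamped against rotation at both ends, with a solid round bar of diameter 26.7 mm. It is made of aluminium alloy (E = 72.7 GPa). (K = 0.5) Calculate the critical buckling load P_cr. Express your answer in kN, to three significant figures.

P_cr ≈ 1.16 kN

I = πd⁴/64 = π×26.7⁴/64 = 2.495×10^4 mm⁴
I = 2.495×10^4 mm⁴ = 2.495×10^-8 m⁴
Effective length L_e = K·L = 0.5 × 7.87 = 3.935 m
P_cr = π²EI / L_e² = π² × 72.7×10⁹ × 2.495×10^-8 / 3.935² = 1.156×10^3 N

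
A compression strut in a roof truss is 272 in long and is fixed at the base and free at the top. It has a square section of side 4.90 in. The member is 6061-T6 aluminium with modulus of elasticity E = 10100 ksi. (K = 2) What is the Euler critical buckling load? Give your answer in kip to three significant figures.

P_cr ≈ 16.2 kip

I = a⁴/12 = 4.90⁴/12 = 48.04 in⁴
Effective length L_e = K·L = 2 × 272 = 544.0 in
P_cr = π²EI / L_e² = π² × 10100×10³ × 48.04 / 544.0² = 1.618×10^4 lb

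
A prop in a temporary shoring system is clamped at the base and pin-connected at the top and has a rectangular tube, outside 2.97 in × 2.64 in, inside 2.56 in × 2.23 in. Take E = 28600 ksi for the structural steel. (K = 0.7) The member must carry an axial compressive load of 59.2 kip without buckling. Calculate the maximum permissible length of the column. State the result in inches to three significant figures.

L_max ≈ 146 in

Weak-axis I_min = (h_o·b_o³ − h_i·b_i³)/12 with b_o = 2.64, b_i = 2.230 in (shorter outer/inner sides).
I_min = (2.97×2.64³ − 2.560×2.230³)/12 = 2.188 in⁴
At the buckling limit P_cr = P = 5.920×10^4 lb
From P_cr = π²EI/(K·L)²:  L = (1/K)·√(π²EI/P_cr) = (1/0.7)·√(π²×2.86×10^7×2.188/5.920×10^4)
L = 146 in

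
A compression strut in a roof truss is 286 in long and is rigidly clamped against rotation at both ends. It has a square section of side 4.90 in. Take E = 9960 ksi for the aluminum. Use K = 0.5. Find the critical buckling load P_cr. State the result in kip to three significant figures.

I = a⁴/12 = 4.90⁴/12 = 48.04 in⁴
Effective length L_e = K·L = 0.5 × 286 = 143.0 in
P_cr = π²EI / L_e² = π² × 9960×10³ × 48.04 / 143.0² = 2.309×10^5 lb

P_cr ≈ 231 kip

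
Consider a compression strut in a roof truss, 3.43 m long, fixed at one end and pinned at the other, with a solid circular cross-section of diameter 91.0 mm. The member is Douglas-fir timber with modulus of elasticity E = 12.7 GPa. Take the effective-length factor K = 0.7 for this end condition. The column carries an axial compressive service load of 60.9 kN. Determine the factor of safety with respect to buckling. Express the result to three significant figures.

n ≈ 1.20

I = πd⁴/64 = π×91.0⁴/64 = 3.366×10^6 mm⁴
I = 3.366×10^6 mm⁴ = 3.366×10^-6 m⁴
Effective length L_e = K·L = 0.7 × 3.43 = 2.401 m
P_cr = π²EI / L_e² = π² × 12.7×10⁹ × 3.366×10^-6 / 2.401² = 7.319×10^4 N
Factor of safety n = P_cr / P = 73.190 / 60.9 = 1.20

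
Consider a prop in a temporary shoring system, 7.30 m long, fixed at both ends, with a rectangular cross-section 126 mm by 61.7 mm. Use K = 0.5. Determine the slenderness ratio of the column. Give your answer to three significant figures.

λ ≈ 205

For a rectangle r_min = b/√12 = 61.7/√12 = 17.81 mm
L_e = K·L = 0.5 × 7.30 m = 3.650 m = 3650.0 mm
λ = L_e / r_min = 3650.0 / 17.81 = 205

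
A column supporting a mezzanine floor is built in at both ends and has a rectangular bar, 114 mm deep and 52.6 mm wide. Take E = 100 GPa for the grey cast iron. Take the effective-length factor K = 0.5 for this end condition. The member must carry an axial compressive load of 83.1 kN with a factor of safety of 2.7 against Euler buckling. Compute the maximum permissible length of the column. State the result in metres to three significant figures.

L_max ≈ 4.93 m

Buckling occurs about the weak axis: I_min = h·b³/12 with b = 52.6 mm (the shorter side).
I_min = 114×52.6³/12 = 1.383×10^6 mm⁴
I = 1.383×10^-6 m⁴
Required critical load P_cr = n·P = 2.7 × 83.1 = 224.4 kN = 2.244×10^5 N
From P_cr = π²EI/(K·L)²:  L = (1/K)·√(π²EI/P_cr) = (1/0.5)·√(π²×1.00×10^11×1.383×10^-6/2.244×10^5)
L = 4.93 m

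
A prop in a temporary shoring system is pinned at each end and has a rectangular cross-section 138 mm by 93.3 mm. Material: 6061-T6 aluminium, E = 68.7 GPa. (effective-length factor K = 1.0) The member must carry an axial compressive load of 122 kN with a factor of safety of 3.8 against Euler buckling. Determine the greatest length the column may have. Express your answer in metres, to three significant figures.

L_max ≈ 3.70 m

Buckling occurs about the weak axis: I_min = h·b³/12 with b = 93.3 mm (the shorter side).
I_min = 138×93.3³/12 = 9.340×10^6 mm⁴
I = 9.340×10^-6 m⁴
Required critical load P_cr = n·P = 3.8 × 122 = 463.6 kN = 4.636×10^5 N
From P_cr = π²EI/(K·L)²:  L = (1/K)·√(π²EI/P_cr) = (1/1)·√(π²×6.87×10^10×9.340×10^-6/4.636×10^5)
L = 3.70 m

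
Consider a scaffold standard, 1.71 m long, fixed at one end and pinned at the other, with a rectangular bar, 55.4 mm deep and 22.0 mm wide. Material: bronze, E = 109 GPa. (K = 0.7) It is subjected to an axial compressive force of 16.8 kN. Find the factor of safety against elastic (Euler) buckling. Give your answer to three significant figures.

n ≈ 2.20

Buckling occurs about the weak axis: I_min = h·b³/12 with b = 22.0 mm (the shorter side).
I_min = 55.4×22.0³/12 = 4.916×10^4 mm⁴
I = 4.916×10^4 mm⁴ = 4.916×10^-8 m⁴
Effective length L_e = K·L = 0.7 × 1.71 = 1.197 m
P_cr = π²EI / L_e² = π² × 109×10⁹ × 4.916×10^-8 / 1.197² = 3.691×10^4 N
Factor of safety n = P_cr / P = 36.909 / 16.8 = 2.20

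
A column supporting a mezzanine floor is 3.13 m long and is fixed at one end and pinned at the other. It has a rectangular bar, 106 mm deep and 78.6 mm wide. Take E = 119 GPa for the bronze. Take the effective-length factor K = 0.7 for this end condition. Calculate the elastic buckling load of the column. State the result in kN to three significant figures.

Buckling occurs about the weak axis: I_min = h·b³/12 with b = 78.6 mm (the shorter side).
I_min = 106×78.6³/12 = 4.289×10^6 mm⁴
I = 4.289×10^6 mm⁴ = 4.289×10^-6 m⁴
Effective length L_e = K·L = 0.7 × 3.13 = 2.191 m
P_cr = π²EI / L_e² = π² × 119×10⁹ × 4.289×10^-6 / 2.191² = 1.049×10^6 N

P_cr ≈ 1050 kN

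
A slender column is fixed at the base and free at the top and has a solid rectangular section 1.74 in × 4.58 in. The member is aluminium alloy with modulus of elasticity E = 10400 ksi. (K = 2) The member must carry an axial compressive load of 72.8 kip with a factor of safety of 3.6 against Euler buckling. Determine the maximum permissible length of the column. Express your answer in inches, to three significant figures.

L_max ≈ 14.0 in

Buckling occurs about the weak axis: I_min = h·b³/12 with b = 1.74 in (the shorter side).
I_min = 4.58×1.74³/12 = 2.011 in⁴
Required critical load P_cr = n·P = 3.6 × 72.8 = 262.1 kip = 2.621×10^5 lb
From P_cr = π²EI/(K·L)²:  L = (1/K)·√(π²EI/P_cr) = (1/2)·√(π²×1.04×10^7×2.011/2.621×10^5)
L = 14.0 in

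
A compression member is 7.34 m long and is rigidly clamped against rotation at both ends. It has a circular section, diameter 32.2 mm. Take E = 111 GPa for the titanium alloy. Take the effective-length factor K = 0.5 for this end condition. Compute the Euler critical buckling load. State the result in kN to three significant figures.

I = πd⁴/64 = π×32.2⁴/64 = 5.277×10^4 mm⁴
I = 5.277×10^4 mm⁴ = 5.277×10^-8 m⁴
Effective length L_e = K·L = 0.5 × 7.34 = 3.670 m
P_cr = π²EI / L_e² = π² × 111×10⁹ × 5.277×10^-8 / 3.670² = 4.292×10^3 N

P_cr ≈ 4.29 kN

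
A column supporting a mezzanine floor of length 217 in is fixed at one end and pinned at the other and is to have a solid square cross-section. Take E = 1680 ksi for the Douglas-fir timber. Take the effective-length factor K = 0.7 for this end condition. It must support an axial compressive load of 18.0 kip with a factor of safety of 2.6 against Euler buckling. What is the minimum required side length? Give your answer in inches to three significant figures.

Required P_cr = n·P = 2.6 × 18.0 = 46.80 kip
L_e = K·L = 0.7 × 217 = 151.9 in
Required I = P_cr·L_e²/(π²E) = 4.680×10^4 × 151.9² / (π² × 1.68×10^6) = 65.13 in⁴
Solid square: I = a⁴/12  ⇒  a = (12I)^(1/4) = (12×65.13)^(1/4) = 5.29 in

a ≈ 5.29 in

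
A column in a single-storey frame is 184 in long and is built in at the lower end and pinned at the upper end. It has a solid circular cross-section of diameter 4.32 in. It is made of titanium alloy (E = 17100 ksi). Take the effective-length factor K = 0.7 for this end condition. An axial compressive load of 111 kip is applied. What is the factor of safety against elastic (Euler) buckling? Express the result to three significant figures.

n ≈ 1.57

I = πd⁴/64 = π×4.32⁴/64 = 17.10 in⁴
Effective length L_e = K·L = 0.7 × 184 = 128.8 in
P_cr = π²EI / L_e² = π² × 17100×10³ × 17.10 / 128.8² = 1.739×10^5 lb
Factor of safety n = P_cr / P = 173.93 / 111 = 1.57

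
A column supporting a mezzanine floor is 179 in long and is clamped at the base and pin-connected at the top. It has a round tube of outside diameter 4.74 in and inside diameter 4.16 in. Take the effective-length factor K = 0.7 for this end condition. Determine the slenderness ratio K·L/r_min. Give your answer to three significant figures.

d_o = 4.74 in, d_i = 4.16 in
I = π(d_o⁴ − d_i⁴)/64 = π(4.74⁴ − 4.160⁴)/64 = 10.08 in⁴
A = 4.054 in²;  r_min = √(I/A) = √(10.08/4.054) = 1.577 in
L_e = K·L = 0.7 × 179 = 125.3 in
λ = L_e / r_min = 125.30 / 1.577 = 79.5

λ ≈ 79.5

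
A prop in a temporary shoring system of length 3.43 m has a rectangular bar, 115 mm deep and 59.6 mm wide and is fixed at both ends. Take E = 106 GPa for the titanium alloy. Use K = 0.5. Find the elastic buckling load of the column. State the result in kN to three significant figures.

P_cr ≈ 722 kN

Buckling occurs about the weak axis: I_min = h·b³/12 with b = 59.6 mm (the shorter side).
I_min = 115×59.6³/12 = 2.029×10^6 mm⁴
I = 2.029×10^6 mm⁴ = 2.029×10^-6 m⁴
Effective length L_e = K·L = 0.5 × 3.43 = 1.715 m
P_cr = π²EI / L_e² = π² × 106×10⁹ × 2.029×10^-6 / 1.715² = 7.217×10^5 N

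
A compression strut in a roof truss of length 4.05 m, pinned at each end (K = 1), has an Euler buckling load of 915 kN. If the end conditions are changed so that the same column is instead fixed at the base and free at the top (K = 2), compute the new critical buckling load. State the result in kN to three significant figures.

P_cr ∝ 1/K², so P_cr,new = P_cr,old × (K_old/K_new)² = 915 × (1/2)²
= 915 × 0.2500 = 229 kN

P_cr ≈ 229 kN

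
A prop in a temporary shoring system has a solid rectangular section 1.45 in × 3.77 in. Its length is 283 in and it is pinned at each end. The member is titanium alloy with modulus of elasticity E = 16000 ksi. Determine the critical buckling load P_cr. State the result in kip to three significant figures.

Buckling occurs about the weak axis: I_min = h·b³/12 with b = 1.45 in (the shorter side).
I_min = 3.77×1.45³/12 = 0.9578 in⁴
Effective length L_e = K·L = 1 × 283 = 283.0 in
P_cr = π²EI / L_e² = π² × 16000×10³ × 0.9578 / 283.0² = 1.888×10^3 lb

P_cr ≈ 1.89 kip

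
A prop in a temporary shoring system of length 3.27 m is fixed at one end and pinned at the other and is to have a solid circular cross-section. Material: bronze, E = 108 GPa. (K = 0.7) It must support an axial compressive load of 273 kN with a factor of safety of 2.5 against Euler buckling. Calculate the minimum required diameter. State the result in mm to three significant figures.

d ≈ 90.9 mm

Required P_cr = n·P = 2.5 × 273 = 682.5 kN
L_e = K·L = 0.7 × 3.27 = 2.289 m
Required I = P_cr·L_e²/(π²E) = 6.825×10^5 × 2.289² / (π² × 1.08×10^11) = 3.355×10^-6 m⁴
I_req = 3.355×10^6 mm⁴
Solid circle: I = πd⁴/64  ⇒  d = (64I/π)^(1/4) = (64×3.355×10^6/π)^(1/4) = 90.9 mm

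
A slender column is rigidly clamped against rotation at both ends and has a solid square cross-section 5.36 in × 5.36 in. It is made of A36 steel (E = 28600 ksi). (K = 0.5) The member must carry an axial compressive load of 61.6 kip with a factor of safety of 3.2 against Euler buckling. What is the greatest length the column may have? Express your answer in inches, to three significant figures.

I = a⁴/12 = 5.36⁴/12 = 68.78 in⁴
Required critical load P_cr = n·P = 3.2 × 61.6 = 197.1 kip = 1.971×10^5 lb
From P_cr = π²EI/(K·L)²:  L = (1/K)·√(π²EI/P_cr) = (1/0.5)·√(π²×2.86×10^7×68.78/1.971×10^5)
L = 628 in

L_max ≈ 628 in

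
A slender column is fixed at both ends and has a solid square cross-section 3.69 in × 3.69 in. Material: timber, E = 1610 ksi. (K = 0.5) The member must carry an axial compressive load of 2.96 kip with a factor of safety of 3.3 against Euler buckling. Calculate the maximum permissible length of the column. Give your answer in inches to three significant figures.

I = a⁴/12 = 3.69⁴/12 = 15.45 in⁴
Required critical load P_cr = n·P = 3.3 × 2.96 = 9.768 kip = 9.768×10^3 lb
From P_cr = π²EI/(K·L)²:  L = (1/K)·√(π²EI/P_cr) = (1/0.5)·√(π²×1.61×10^6×15.45/9.768×10^3)
L = 317 in

L_max ≈ 317 in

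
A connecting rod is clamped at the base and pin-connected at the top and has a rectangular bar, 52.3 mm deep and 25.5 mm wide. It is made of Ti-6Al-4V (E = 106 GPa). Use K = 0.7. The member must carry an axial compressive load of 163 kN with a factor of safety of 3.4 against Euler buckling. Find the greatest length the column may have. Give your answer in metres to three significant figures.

Buckling occurs about the weak axis: I_min = h·b³/12 with b = 25.5 mm (the shorter side).
I_min = 52.3×25.5³/12 = 7.227×10^4 mm⁴
I = 7.227×10^-8 m⁴
Required critical load P_cr = n·P = 3.4 × 163 = 554.2 kN = 5.542×10^5 N
From P_cr = π²EI/(K·L)²:  L = (1/K)·√(π²EI/P_cr) = (1/0.7)·√(π²×1.06×10^11×7.227×10^-8/5.542×10^5)
L = 0.528 m

L_max ≈ 0.528 m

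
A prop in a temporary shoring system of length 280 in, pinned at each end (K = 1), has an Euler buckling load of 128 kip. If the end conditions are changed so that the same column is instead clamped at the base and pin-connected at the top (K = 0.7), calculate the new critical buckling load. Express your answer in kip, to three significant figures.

P_cr ∝ 1/K², so P_cr,new = P_cr,old × (K_old/K_new)² = 128 × (1/0.7)²
= 128 × 2.041 = 261 kip

P_cr ≈ 261 kip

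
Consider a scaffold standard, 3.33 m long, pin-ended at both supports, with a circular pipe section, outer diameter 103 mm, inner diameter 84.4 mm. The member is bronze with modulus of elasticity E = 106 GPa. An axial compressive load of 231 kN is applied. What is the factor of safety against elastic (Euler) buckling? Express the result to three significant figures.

d_o = 103 mm, d_i = 84.4 mm
I = π(d_o⁴ − d_i⁴)/64 = π(103⁴ − 84.40⁴)/64 = 3.034×10^6 mm⁴
I = 3.034×10^6 mm⁴ = 3.034×10^-6 m⁴
Effective length L_e = K·L = 1 × 3.33 = 3.330 m
P_cr = π²EI / L_e² = π² × 106×10⁹ × 3.034×10^-6 / 3.330² = 2.862×10^5 N
Factor of safety n = P_cr / P = 286.24 / 231 = 1.24

n ≈ 1.24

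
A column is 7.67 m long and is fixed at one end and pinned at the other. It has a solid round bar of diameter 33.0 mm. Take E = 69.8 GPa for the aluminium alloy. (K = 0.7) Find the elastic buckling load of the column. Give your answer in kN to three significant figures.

P_cr ≈ 1.39 kN

I = πd⁴/64 = π×33.0⁴/64 = 5.821×10^4 mm⁴
I = 5.821×10^4 mm⁴ = 5.821×10^-8 m⁴
Effective length L_e = K·L = 0.7 × 7.67 = 5.369 m
P_cr = π²EI / L_e² = π² × 69.8×10⁹ × 5.821×10^-8 / 5.369² = 1.391×10^3 N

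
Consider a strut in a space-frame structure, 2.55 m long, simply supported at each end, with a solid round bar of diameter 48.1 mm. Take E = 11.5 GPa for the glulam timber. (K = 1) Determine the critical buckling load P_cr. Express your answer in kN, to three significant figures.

I = πd⁴/64 = π×48.1⁴/64 = 2.628×10^5 mm⁴
I = 2.628×10^5 mm⁴ = 2.628×10^-7 m⁴
Effective length L_e = K·L = 1 × 2.55 = 2.550 m
P_cr = π²EI / L_e² = π² × 11.5×10⁹ × 2.628×10^-7 / 2.550² = 4.586×10^3 N

P_cr ≈ 4.59 kN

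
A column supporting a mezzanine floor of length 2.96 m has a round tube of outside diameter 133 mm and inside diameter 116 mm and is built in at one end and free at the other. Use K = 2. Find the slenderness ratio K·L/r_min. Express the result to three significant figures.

λ ≈ 134

d_o = 133 mm, d_i = 116 mm
I = π(d_o⁴ − d_i⁴)/64 = π(133⁴ − 116.0⁴)/64 = 6.472×10^6 mm⁴
A = 3.325×10^3 mm²;  r_min = √(I/A) = √(6.472×10^6/3.325×10^3) = 44.12 mm
L_e = K·L = 2 × 2.96 m = 5.920 m = 5920.0 mm
λ = L_e / r_min = 5920.0 / 44.12 = 134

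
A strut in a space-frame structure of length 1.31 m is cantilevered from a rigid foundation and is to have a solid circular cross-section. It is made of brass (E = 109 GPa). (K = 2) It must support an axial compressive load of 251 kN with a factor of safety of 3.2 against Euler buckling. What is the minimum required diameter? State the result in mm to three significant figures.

Required P_cr = n·P = 3.2 × 251 = 803.2 kN
L_e = K·L = 2 × 1.31 = 2.620 m
Required I = P_cr·L_e²/(π²E) = 8.032×10^5 × 2.620² / (π² × 1.09×10^11) = 5.125×10^-6 m⁴
I_req = 5.125×10^6 mm⁴
Solid circle: I = πd⁴/64  ⇒  d = (64I/π)^(1/4) = (64×5.125×10^6/π)^(1/4) = 101 mm

d ≈ 101 mm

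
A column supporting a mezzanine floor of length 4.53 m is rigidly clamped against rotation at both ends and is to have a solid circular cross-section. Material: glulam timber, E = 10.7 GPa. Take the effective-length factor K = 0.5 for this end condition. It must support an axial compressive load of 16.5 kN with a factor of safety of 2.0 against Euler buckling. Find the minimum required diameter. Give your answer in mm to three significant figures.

Required P_cr = n·P = 2.0 × 16.5 = 33.00 kN
L_e = K·L = 0.5 × 4.53 = 2.265 m
Required I = P_cr·L_e²/(π²E) = 3.300×10^4 × 2.265² / (π² × 1.07×10^10) = 1.603×10^-6 m⁴
I_req = 1.603×10^6 mm⁴
Solid circle: I = πd⁴/64  ⇒  d = (64I/π)^(1/4) = (64×1.603×10^6/π)^(1/4) = 75.6 mm

d ≈ 75.6 mm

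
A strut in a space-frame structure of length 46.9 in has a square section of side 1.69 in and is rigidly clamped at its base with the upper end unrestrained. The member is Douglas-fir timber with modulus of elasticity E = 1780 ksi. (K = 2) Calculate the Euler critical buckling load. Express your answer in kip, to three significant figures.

I = a⁴/12 = 1.69⁴/12 = 0.6798 in⁴
Effective length L_e = K·L = 2 × 46.9 = 93.80 in
P_cr = π²EI / L_e² = π² × 1780×10³ × 0.6798 / 93.80² = 1.357×10^3 lb

P_cr ≈ 1.36 kip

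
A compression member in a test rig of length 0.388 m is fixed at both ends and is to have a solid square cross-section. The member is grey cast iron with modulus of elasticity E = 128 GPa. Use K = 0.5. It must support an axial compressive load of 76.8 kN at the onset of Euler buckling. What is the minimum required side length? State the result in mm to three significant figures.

L_e = K·L = 0.5 × 0.388 = 0.1940 m
Required I = P_cr·L_e²/(π²E) = 7.680×10^4 × 0.1940² / (π² × 1.28×10^11) = 2.288×10^-9 m⁴
I_req = 2.288×10^3 mm⁴
Solid square: I = a⁴/12  ⇒  a = (12I)^(1/4) = (12×2.288×10^3)^(1/4) = 12.9 mm

a ≈ 12.9 mm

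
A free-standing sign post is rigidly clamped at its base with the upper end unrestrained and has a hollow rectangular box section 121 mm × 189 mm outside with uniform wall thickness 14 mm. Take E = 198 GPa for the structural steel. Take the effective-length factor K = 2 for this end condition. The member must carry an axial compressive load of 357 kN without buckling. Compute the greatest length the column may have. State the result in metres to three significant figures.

L_max ≈ 4.84 m

Inner dimensions: h_i = 189 − 2×14 = 161.0 mm, b_i = 121 − 2×14 = 93.00 mm
Weak-axis I_min = (h_o·b_o³ − h_i·b_i³)/12 with b_o = 121, b_i = 93.00 mm (shorter outer/inner sides).
I_min = (189×121³ − 161.0×93.00³)/12 = 1.711×10^7 mm⁴
I = 1.711×10^-5 m⁴
At the buckling limit P_cr = P = 3.570×10^5 N
From P_cr = π²EI/(K·L)²:  L = (1/K)·√(π²EI/P_cr) = (1/2)·√(π²×1.98×10^11×1.711×10^-5/3.570×10^5)
L = 4.84 m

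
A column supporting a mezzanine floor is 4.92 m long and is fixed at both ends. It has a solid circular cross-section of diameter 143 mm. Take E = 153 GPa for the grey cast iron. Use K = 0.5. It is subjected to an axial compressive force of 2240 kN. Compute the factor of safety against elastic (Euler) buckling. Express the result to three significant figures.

n ≈ 2.29

I = πd⁴/64 = π×143⁴/64 = 2.053×10^7 mm⁴
I = 2.053×10^7 mm⁴ = 2.053×10^-5 m⁴
Effective length L_e = K·L = 0.5 × 4.92 = 2.460 m
P_cr = π²EI / L_e² = π² × 153×10⁹ × 2.053×10^-5 / 2.460² = 5.122×10^6 N
Factor of safety n = P_cr / P = 5121.9 / 2240 = 2.29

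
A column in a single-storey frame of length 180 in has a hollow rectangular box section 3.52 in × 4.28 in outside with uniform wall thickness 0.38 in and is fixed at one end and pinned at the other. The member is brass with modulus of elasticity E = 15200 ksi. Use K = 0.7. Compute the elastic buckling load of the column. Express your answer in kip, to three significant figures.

Inner dimensions: h_i = 4.28 − 2×0.38 = 3.520 in, b_i = 3.52 − 2×0.38 = 2.760 in
Weak-axis I_min = (h_o·b_o³ − h_i·b_i³)/12 with b_o = 3.52, b_i = 2.760 in (shorter outer/inner sides).
I_min = (4.28×3.52³ − 3.520×2.760³)/12 = 9.389 in⁴
Effective length L_e = K·L = 0.7 × 180 = 126.0 in
P_cr = π²EI / L_e² = π² × 15200×10³ × 9.389 / 126.0² = 8.872×10^4 lb

P_cr ≈ 88.7 kip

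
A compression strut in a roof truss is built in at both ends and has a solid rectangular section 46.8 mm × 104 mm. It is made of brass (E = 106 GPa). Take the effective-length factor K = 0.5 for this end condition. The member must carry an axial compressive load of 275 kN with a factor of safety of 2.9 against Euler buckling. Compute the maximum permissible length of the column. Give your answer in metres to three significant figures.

L_max ≈ 2.16 m

Buckling occurs about the weak axis: I_min = h·b³/12 with b = 46.8 mm (the shorter side).
I_min = 104×46.8³/12 = 8.884×10^5 mm⁴
I = 8.884×10^-7 m⁴
Required critical load P_cr = n·P = 2.9 × 275 = 797.5 kN = 7.975×10^5 N
From P_cr = π²EI/(K·L)²:  L = (1/K)·√(π²EI/P_cr) = (1/0.5)·√(π²×1.06×10^11×8.884×10^-7/7.975×10^5)
L = 2.16 m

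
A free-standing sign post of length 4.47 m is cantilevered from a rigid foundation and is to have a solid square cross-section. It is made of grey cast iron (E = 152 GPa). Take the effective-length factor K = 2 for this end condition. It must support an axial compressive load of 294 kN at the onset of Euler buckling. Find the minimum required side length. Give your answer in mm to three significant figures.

a ≈ 117 mm

L_e = K·L = 2 × 4.47 = 8.940 m
Required I = P_cr·L_e²/(π²E) = 2.940×10^5 × 8.940² / (π² × 1.52×10^11) = 1.566×10^-5 m⁴
I_req = 1.566×10^7 mm⁴
Solid square: I = a⁴/12  ⇒  a = (12I)^(1/4) = (12×1.566×10^7)^(1/4) = 117 mm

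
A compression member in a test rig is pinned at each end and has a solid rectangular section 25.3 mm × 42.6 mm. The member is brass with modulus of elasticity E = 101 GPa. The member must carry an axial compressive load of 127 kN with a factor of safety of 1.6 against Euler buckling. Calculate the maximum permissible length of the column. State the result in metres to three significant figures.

Buckling occurs about the weak axis: I_min = h·b³/12 with b = 25.3 mm (the shorter side).
I_min = 42.6×25.3³/12 = 5.749×10^4 mm⁴
I = 5.749×10^-8 m⁴
Required critical load P_cr = n·P = 1.6 × 127 = 203.2 kN = 2.032×10^5 N
From P_cr = π²EI/(K·L)²:  L = (1/K)·√(π²EI/P_cr) = (1/1)·√(π²×1.01×10^11×5.749×10^-8/2.032×10^5)
L = 0.531 m

L_max ≈ 0.531 m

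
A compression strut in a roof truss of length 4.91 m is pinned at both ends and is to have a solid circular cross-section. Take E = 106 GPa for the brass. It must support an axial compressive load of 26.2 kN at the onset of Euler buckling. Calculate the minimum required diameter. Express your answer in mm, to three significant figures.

L_e = K·L = 1 × 4.91 = 4.910 m
Required I = P_cr·L_e²/(π²E) = 2.620×10^4 × 4.910² / (π² × 1.06×10^11) = 6.038×10^-7 m⁴
I_req = 6.038×10^5 mm⁴
Solid circle: I = πd⁴/64  ⇒  d = (64I/π)^(1/4) = (64×6.038×10^5/π)^(1/4) = 59.2 mm

d ≈ 59.2 mm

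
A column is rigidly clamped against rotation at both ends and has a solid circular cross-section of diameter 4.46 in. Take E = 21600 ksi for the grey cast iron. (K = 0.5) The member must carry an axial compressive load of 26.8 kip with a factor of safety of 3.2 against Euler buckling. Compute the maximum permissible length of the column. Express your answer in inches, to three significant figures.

L_max ≈ 439 in

I = πd⁴/64 = π×4.46⁴/64 = 19.42 in⁴
Required critical load P_cr = n·P = 3.2 × 26.8 = 85.76 kip = 8.576×10^4 lb
From P_cr = π²EI/(K·L)²:  L = (1/K)·√(π²EI/P_cr) = (1/0.5)·√(π²×2.16×10^7×19.42/8.576×10^4)
L = 439 in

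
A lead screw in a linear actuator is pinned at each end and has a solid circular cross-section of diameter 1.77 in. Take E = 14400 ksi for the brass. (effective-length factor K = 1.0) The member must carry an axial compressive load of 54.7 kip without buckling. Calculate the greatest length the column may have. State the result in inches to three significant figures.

I = πd⁴/64 = π×1.77⁴/64 = 0.4818 in⁴
At the buckling limit P_cr = P = 5.470×10^4 lb
From P_cr = π²EI/(K·L)²:  L = (1/K)·√(π²EI/P_cr) = (1/1)·√(π²×1.44×10^7×0.4818/5.470×10^4)
L = 35.4 in

L_max ≈ 35.4 in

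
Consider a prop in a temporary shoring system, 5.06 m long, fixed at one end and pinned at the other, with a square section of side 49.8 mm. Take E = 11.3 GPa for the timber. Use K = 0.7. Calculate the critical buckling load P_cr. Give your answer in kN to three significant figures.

P_cr ≈ 4.56 kN

I = a⁴/12 = 49.8⁴/12 = 5.125×10^5 mm⁴
I = 5.125×10^5 mm⁴ = 5.125×10^-7 m⁴
Effective length L_e = K·L = 0.7 × 5.06 = 3.542 m
P_cr = π²EI / L_e² = π² × 11.3×10⁹ × 5.125×10^-7 / 3.542² = 4.556×10^3 N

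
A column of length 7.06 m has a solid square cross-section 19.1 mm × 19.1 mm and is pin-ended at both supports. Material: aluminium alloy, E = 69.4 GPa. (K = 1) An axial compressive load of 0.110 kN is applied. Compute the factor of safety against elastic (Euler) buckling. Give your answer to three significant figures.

I = a⁴/12 = 19.1⁴/12 = 1.109×10^4 mm⁴
I = 1.109×10^4 mm⁴ = 1.109×10^-8 m⁴
Effective length L_e = K·L = 1 × 7.06 = 7.060 m
P_cr = π²EI / L_e² = π² × 69.4×10⁹ × 1.109×10^-8 / 7.060² = 152.4 N
Factor of safety n = P_cr / P = 0.15241 / 0.110 = 1.39

n ≈ 1.39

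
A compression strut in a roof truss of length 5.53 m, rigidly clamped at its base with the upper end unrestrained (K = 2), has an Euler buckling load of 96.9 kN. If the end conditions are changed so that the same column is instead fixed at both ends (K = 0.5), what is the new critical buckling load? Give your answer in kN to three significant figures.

P_cr ≈ 1550 kN

P_cr ∝ 1/K², so P_cr,new = P_cr,old × (K_old/K_new)² = 96.9 × (2/0.5)²
= 96.9 × 16.00 = 1550 kN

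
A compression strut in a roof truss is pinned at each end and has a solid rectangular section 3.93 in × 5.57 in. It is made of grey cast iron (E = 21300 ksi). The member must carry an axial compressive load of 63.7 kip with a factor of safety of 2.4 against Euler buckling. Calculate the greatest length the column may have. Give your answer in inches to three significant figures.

Buckling occurs about the weak axis: I_min = h·b³/12 with b = 3.93 in (the shorter side).
I_min = 5.57×3.93³/12 = 28.17 in⁴
Required critical load P_cr = n·P = 2.4 × 63.7 = 152.9 kip = 1.529×10^5 lb
From P_cr = π²EI/(K·L)²:  L = (1/K)·√(π²EI/P_cr) = (1/1)·√(π²×2.13×10^7×28.17/1.529×10^5)
L = 197 in

L_max ≈ 197 in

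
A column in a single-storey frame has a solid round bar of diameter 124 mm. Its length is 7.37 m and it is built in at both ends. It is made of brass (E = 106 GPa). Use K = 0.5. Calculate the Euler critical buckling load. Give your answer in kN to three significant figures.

I = πd⁴/64 = π×124⁴/64 = 1.161×10^7 mm⁴
I = 1.161×10^7 mm⁴ = 1.161×10^-5 m⁴
Effective length L_e = K·L = 0.5 × 7.37 = 3.685 m
P_cr = π²EI / L_e² = π² × 106×10⁹ × 1.161×10^-5 / 3.685² = 8.941×10^5 N

P_cr ≈ 894 kN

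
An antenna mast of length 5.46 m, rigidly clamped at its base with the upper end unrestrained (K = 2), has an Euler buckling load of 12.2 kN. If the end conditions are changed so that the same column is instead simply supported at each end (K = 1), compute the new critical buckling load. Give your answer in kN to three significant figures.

P_cr ≈ 48.8 kN

P_cr ∝ 1/K², so P_cr,new = P_cr,old × (K_old/K_new)² = 12.2 × (2/1)²
= 12.2 × 4.000 = 48.8 kN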